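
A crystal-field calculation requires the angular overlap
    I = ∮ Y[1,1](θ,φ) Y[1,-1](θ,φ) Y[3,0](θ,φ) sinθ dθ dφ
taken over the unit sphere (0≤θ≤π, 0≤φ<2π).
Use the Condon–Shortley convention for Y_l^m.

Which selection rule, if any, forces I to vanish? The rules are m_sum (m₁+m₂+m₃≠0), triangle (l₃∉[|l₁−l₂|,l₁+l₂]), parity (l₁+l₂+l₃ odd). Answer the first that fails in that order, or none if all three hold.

azimuthal sum: 1 − 1 + 0 = 0  ✓
0 ≤ 3 ≤ 2 (triangle on l)  ✗
L = 1 + 1 + 3 = 5 (odd)

triangle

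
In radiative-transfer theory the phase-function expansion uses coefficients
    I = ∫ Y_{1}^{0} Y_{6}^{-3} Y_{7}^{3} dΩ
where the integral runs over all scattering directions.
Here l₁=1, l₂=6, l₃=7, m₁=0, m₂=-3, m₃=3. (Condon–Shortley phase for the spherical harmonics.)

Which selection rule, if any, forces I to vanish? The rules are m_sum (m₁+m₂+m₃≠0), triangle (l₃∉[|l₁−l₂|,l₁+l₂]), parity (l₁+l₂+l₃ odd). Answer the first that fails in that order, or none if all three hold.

Σmᵢ = 0  ✓
l₃∈[|l₁−l₂|,l₁+l₂]=[5,7], have l₃=7  ✓
Σlᵢ = 14 ⇒ even  ✓

none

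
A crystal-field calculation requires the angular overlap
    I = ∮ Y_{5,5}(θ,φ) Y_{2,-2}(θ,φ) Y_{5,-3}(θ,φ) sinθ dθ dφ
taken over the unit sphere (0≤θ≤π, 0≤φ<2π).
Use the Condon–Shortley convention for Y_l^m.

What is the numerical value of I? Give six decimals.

0.088588

m-sum 0 ✓  L=12 even ✓  3≤5≤7 ✓
Π(2lᵢ+1) = 11×5×11 = 605
triangle coeff Δ(5,2,5) = 1/38610
Σ_t [0,2]: t=0:+1/2880 t=1:−1/576 t=2:+1/2880 = -1/960
(3j)²=10/429 [(5 2 5; 0 0 0)], sign=+1
Σ_t [0,0]: t=0:+1/161280 = 1/161280
(3j)²=1/143 [(5 2 5; 5 -2 -3)], sign=+1
⇒ 4πI² = 50/507
I = (+1)√(50/507/(4π)) = 0.08858824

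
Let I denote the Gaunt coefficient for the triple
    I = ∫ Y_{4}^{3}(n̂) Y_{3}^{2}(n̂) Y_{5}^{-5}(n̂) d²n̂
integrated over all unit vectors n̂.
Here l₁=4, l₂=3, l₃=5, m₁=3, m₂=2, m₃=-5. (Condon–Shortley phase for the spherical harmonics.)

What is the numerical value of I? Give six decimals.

-0.212007

Rules hold: Σm=0, L=12 even, 1≤5≤7.
N = 9·7·11 = 693
Δ = 2!·6!·4!/13! = 1/180180
Racah Σ t=0..2: t=0:+1/576 t=1:−1/144 t=2:+1/576 = -1/288
⇒ 3j(4 3 5; 0 0 0)² = 20/1001, sgn +1
Racah Σ t=1..1: t=1:−1/17280 = -1/17280
⇒ 3j(4 3 5; 3 2 -5)² = 35/858, sgn -1
4πI² = N·(3j₀)²·(3jₘ)² = 1050/1859
I = -1·√(0.56482/4π) = -0.21200691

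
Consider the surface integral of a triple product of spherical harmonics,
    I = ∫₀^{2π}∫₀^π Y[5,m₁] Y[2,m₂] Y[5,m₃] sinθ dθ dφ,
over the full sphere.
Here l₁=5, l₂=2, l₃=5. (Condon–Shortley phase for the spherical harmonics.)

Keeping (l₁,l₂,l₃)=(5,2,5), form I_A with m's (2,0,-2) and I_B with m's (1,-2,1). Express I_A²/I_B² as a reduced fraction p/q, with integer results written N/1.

6/25

l's match ⇒ only the (l;m) 3-j factors differ between A and B.
A: triangle coeff Δ(5,2,5) = 1/38610; Σ_t [0,2]: t=0:+1/2880 t=1:−1/1440 t=2:+1/20160 = -1/3360; (3j)²=6/715 [(5 2 5; 2 0 -2)], sign=+1
B: triangle coeff Δ(5,2,5) = 1/38610; Σ_t [0,0]: t=0:+1/2304 = 1/2304; (3j)²=5/143 [(5 2 5; 1 -2 1)], sign=+1
I_A²/I_B² = (6/715)/(5/143) = 6/25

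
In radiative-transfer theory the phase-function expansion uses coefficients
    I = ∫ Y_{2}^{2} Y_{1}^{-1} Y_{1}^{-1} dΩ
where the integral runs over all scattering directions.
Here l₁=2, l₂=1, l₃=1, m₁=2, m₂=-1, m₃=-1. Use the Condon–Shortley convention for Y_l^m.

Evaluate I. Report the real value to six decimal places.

m-sum 0 ✓  L=4 even ✓  1≤1≤3 ✓
Π(2lᵢ+1) = 5×3×3 = 45
triangle coeff Δ(2,1,1) = 1/30
Σ_t [1,1]: t=1:−1/1 = -1/1
(3j)²=2/15 [(2 1 1; 0 0 0)], sign=+1
Σ_t [0,0]: t=0:+1/4 = 1/4
(3j)²=1/5 [(2 1 1; 2 -1 -1)], sign=+1
⇒ 4πI² = 6/5
I = (+1)√(6/5/(4π)) = 0.30901936

0.309019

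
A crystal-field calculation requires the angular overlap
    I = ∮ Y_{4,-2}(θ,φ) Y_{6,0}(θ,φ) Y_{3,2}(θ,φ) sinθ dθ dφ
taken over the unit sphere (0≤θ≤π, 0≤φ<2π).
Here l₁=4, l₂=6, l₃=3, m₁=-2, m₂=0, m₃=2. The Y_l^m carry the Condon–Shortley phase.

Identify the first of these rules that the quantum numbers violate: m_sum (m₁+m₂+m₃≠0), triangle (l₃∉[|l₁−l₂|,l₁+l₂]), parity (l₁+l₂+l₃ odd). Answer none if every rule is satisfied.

parity

m₁+m₂+m₃ = -2 + 0 + 2 = 0  ✓
triangle: |4−6|=2 ≤ l₃=3 ≤ 4+6=10  ✓
parity: l₁+l₂+l₃ = 13 is odd  ✗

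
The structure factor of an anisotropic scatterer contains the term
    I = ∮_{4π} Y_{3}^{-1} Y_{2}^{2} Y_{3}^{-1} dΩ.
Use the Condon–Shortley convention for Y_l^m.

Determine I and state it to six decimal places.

0.206013

m-sum 0 ✓  L=8 even ✓  1≤3≤5 ✓
Π(2lᵢ+1) = 7×5×7 = 245
triangle coeff Δ(3,2,3) = 1/3780
Σ_t [0,2]: t=0:+1/24 t=1:−1/4 t=2:+1/24 = -1/6
(3j)²=4/105 [(3 2 3; 0 0 0)], sign=+1
Σ_t [2,2]: t=2:+1/16 = 1/16
(3j)²=2/35 [(3 2 3; -1 2 -1)], sign=+1
⇒ 4πI² = 8/15
I = (+1)√(8/15/(4π)) = 0.20601291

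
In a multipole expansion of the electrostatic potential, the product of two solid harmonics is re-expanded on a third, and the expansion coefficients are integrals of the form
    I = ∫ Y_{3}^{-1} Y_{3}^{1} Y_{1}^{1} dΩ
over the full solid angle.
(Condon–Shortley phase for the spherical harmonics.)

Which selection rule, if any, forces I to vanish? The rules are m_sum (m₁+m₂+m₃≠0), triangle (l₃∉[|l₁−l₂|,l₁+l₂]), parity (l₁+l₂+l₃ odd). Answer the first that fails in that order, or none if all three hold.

m_sum

azimuthal sum: -1 + 1 + 1 = 1  ✗
0 ≤ 1 ≤ 6 (triangle on l)
L = 3 + 3 + 1 = 7 (odd)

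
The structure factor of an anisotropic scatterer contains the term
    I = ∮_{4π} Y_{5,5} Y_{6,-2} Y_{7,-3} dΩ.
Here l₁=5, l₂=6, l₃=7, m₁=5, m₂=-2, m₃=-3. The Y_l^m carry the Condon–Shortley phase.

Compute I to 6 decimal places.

Rules hold: Σm=0, L=18 even, 1≤7≤11.
N = 11·13·15 = 2145
Δ = 4!·6!·8!/19! = 1/174594420
Racah Σ t=0..4: t=0:+1/4147200 t=1:−1/207360 t=2:+1/82944 t=3:−1/207360 t=4:+1/4147200 = 1/345600
⇒ 3j(5 6 7; 0 0 0)² = 420/46189, sgn -1
Racah Σ t=0..0: t=0:+1/9953280 = 1/9953280
⇒ 3j(5 6 7; 5 -2 -3)² = 2450/138567, sgn +1
4πI² = N·(3j₀)²·(3jₘ)² = 5145000/14919047
I = -1·√(0.344861/4π) = -0.16565983

-0.165660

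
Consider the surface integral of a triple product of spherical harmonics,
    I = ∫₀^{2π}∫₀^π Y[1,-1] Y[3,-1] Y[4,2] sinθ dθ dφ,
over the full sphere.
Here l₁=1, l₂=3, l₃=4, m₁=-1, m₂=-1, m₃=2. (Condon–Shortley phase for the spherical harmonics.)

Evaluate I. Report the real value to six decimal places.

0.238414

Checks pass: Σm=0; 8 even; l₃=4∈[2,4].
(2·1+1)(2·3+1)(2·4+1) = 189
Δ: 0! 2! 6! / 9! → 1/252
sum: t=0:+1/36 = 1/36
3j²(1 3 4; 0 0 0) = Δ·Π!·Σ² = 4/63  (sign +1)
sum: t=0:+1/96 = 1/96
3j²(1 3 4; -1 -1 2) = Δ·Π!·Σ² = 5/84  (sign +1)
combine: 4πI² = 189·4/63·5/84 = 5/7
take √, sign +1: I = 0.23841361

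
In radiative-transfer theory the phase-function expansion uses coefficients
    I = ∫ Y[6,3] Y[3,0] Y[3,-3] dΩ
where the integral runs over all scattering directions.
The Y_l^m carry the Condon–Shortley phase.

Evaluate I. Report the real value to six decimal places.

Rules hold: Σm=0, L=12 even, 3≤3≤9.
N = 13·7·7 = 637
Δ = 6!·6!·0!/13! = 1/12012
Racah Σ t=3..3: t=3:−1/1296 = -1/1296
⇒ 3j(6 3 3; 0 0 0)² = 100/3003, sgn +1
Racah Σ t=3..3: t=3:−1/25920 = -1/25920
⇒ 3j(6 3 3; 3 0 -3)² = 1/143, sgn -1
4πI² = N·(3j₀)²·(3jₘ)² = 700/4719
I = -1·√(0.148337/4π) = -0.10864734

-0.108647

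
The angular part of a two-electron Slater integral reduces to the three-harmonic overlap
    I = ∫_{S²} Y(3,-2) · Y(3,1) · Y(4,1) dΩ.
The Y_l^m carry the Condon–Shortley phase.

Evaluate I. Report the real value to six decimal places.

0.145070

Rules hold: Σm=0, L=10 even, 0≤4≤6.
N = 7·7·9 = 441
Δ = 2!·4!·4!/11! = 1/34650
Racah Σ t=0..2: t=0:+1/72 t=1:−1/16 t=2:+1/72 = -5/144
⇒ 3j(3 3 4; 0 0 0)² = 2/77, sgn -1
Racah Σ t=1..2: t=1:−1/144 t=2:+1/48 = 1/72
⇒ 3j(3 3 4; -2 1 1)² = 16/693, sgn -1
4πI² = N·(3j₀)²·(3jₘ)² = 32/121
I = +1·√(0.264463/4π) = 0.14506992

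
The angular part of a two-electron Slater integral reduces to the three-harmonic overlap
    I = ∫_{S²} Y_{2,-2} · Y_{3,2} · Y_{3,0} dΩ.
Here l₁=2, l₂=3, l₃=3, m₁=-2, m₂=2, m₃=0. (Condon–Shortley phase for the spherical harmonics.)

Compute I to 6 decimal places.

Rules hold: Σm=0, L=8 even, 1≤3≤5.
N = 5·7·7 = 245
Δ = 2!·2!·4!/9! = 1/3780
Racah Σ t=0..2: t=0:+1/24 t=1:−1/4 t=2:+1/24 = -1/6
⇒ 3j(2 3 3; 0 0 0)² = 4/105, sgn +1
Racah Σ t=2..2: t=2:+1/24 = 1/24
⇒ 3j(2 3 3; -2 2 0)² = 1/21, sgn -1
4πI² = N·(3j₀)²·(3jₘ)² = 4/9
I = -1·√(0.444444/4π) = -0.18806319

-0.188063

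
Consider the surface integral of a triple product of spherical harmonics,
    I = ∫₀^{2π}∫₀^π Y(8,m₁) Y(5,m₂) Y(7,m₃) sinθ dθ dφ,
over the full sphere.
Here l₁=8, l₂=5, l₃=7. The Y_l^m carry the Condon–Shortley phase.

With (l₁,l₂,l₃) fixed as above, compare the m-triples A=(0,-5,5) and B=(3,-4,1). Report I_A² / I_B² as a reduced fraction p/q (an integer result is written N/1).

25/7

l's match ⇒ only the (l;m) 3-j factors differ between A and B.
A: triangle coeff Δ(8,5,7) = 1/814773960; Σ_t [0,0]: t=0:+1/1393459200 = 1/1393459200; (3j)²=15/4199 [(8 5 7; 0 -5 5)], sign=+1
B: triangle coeff Δ(8,5,7) = 1/814773960; Σ_t [0,1]: t=0:+1/62208000 t=1:−1/49766400 = -1/248832000; (3j)²=21/20995 [(8 5 7; 3 -4 1)], sign=-1
I_A²/I_B² = (15/4199)/(21/20995) = 25/7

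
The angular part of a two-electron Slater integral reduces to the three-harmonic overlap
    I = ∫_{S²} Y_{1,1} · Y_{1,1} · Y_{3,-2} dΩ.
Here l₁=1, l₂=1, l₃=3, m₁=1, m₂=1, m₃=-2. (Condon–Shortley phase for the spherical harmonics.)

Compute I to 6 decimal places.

0.000000

l₃=3 ∉ [0,2] — triangle fails ⇒ I = 0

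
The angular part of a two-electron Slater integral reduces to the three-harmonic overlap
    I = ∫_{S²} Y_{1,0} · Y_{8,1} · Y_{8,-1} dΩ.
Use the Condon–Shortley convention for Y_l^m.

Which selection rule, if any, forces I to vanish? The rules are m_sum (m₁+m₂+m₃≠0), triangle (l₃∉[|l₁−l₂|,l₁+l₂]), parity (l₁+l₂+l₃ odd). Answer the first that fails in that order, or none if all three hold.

m₁+m₂+m₃ = 0 + 1 − 1 = 0  ✓
triangle: |1−8|=7 ≤ l₃=8 ≤ 1+8=9  ✓
parity: l₁+l₂+l₃ = 17 is odd  ✗

parity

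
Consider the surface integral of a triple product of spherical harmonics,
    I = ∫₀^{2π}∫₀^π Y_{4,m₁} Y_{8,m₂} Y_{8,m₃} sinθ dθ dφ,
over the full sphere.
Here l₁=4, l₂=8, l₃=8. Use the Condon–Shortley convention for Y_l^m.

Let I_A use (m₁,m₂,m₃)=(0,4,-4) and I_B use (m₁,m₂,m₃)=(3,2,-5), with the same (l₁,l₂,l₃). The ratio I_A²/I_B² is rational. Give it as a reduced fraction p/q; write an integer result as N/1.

288/1001

Same 4,8,8: normalisation and zero-m 3j drop out of the ratio.
A: Δ: 4! 4! 12! / 21! → 1/185175900; sum: t=0:+1/275904921600 t=1:−1/1437004800 t=2:+1/116121600 t=3:−1/78382080 t=4:+1/557383680 = -1/328458240; 3j²(4 8 8; 0 4 -4) = Δ·Π!·Σ² = 16/4199  (sign -1)
B: Δ: 4! 4! 12! / 21! → 1/185175900; sum: t=0:+1/1045094400 t=1:−1/313528320 = -1/447897600; 3j²(4 8 8; 3 2 -5) = Δ·Π!·Σ² = 77/5814  (sign +1)
I_A²/I_B² = (16/4199)/(77/5814) = 288/1001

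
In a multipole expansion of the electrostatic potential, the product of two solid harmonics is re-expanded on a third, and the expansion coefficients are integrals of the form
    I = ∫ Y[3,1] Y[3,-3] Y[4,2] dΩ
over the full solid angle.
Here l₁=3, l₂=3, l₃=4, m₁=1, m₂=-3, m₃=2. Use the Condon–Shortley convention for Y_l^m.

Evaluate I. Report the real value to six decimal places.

-0.188451

Checks pass: Σm=0; 10 even; l₃=4∈[0,6].
(2·3+1)(2·3+1)(2·4+1) = 441
Δ: 2! 4! 4! / 11! → 1/34650
sum: t=0:+1/72 t=1:−1/16 t=2:+1/72 = -5/144
3j²(3 3 4; 0 0 0) = Δ·Π!·Σ² = 2/77  (sign -1)
sum: t=0:+1/192 = 1/192
3j²(3 3 4; 1 -3 2) = Δ·Π!·Σ² = 3/77  (sign +1)
combine: 4πI² = 441·2/77·3/77 = 54/121
take √, sign -1: I = -0.18845135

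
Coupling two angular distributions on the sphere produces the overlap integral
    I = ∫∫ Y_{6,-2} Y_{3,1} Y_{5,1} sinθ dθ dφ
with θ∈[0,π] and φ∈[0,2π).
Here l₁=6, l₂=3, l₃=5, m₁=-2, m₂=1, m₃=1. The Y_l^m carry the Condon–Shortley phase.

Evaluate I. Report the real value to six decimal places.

m-sum 0 ✓  L=14 even ✓  3≤5≤9 ✓
Π(2lᵢ+1) = 13×7×11 = 1001
triangle coeff Δ(6,3,5) = 1/675675
Σ_t [1,3]: t=1:−1/8640 t=2:+1/2304 t=3:−1/8640 = 7/34560
(3j)²=7/429 [(6 3 5; 0 0 0)], sign=-1
Σ_t [2,4]: t=2:+1/11520 t=3:−1/4320 t=4:+1/27648 = -1/9216
(3j)²=2/143 [(6 3 5; -2 1 1)], sign=-1
⇒ 4πI² = 98/429
I = (+1)√(98/429/(4π)) = 0.13482780

0.134828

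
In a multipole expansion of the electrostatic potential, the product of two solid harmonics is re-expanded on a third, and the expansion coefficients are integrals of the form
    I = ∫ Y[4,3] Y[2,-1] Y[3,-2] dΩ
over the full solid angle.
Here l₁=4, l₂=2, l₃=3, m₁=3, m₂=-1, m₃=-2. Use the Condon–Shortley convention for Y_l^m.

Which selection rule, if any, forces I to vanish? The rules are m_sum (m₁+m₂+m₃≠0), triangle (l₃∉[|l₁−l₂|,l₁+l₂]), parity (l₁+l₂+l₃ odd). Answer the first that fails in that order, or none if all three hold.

parity

azimuthal sum: 3 − 1 − 2 = 0  ✓
2 ≤ 3 ≤ 6 (triangle on l)  ✓
L = 4 + 2 + 3 = 9 (odd)  ✗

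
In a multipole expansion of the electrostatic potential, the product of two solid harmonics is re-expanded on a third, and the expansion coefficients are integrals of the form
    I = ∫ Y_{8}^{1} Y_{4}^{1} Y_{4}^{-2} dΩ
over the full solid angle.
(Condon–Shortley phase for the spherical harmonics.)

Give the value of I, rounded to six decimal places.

-0.140664

Rules hold: Σm=0, L=16 even, 4≤4≤12.
N = 17·9·9 = 1377
Δ = 8!·8!·0!/17! = 1/218790
Racah Σ t=4..4: t=4:+1/331776 = 1/331776
⇒ 3j(8 4 4; 0 0 0)² = 490/21879, sgn +1
Racah Σ t=5..5: t=5:−1/1036800 = -1/1036800
⇒ 3j(8 4 4; 1 1 -2)² = 98/12155, sgn -1
4πI² = N·(3j₀)²·(3jₘ)² = 86436/347633
I = -1·√(0.248642/4π) = -0.14066366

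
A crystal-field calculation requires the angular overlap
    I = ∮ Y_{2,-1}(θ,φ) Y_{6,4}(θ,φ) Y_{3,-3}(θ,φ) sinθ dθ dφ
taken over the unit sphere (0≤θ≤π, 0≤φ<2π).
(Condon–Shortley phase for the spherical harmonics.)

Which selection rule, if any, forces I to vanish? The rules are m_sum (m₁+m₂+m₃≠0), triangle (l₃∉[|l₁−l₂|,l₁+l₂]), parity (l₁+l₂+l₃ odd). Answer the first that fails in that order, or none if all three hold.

Σmᵢ = 0  ✓
l₃∈[|l₁−l₂|,l₁+l₂]=[4,8], have l₃=3  ✗
Σlᵢ = 11 ⇒ odd

triangle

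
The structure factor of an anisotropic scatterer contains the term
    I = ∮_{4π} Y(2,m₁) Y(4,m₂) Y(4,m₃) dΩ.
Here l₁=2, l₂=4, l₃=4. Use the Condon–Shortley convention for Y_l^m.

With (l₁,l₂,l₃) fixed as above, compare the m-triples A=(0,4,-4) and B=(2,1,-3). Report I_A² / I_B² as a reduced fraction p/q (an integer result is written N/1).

l's match ⇒ only the (l;m) 3-j factors differ between A and B.
A: triangle coeff Δ(2,4,4) = 1/13860; Σ_t [2,2]: t=2:+1/2880 = 1/2880; (3j)²=28/495 [(2 4 4; 0 4 -4)], sign=+1
B: triangle coeff Δ(2,4,4) = 1/13860; Σ_t [0,0]: t=0:+1/480 = 1/480; (3j)²=3/110 [(2 4 4; 2 1 -3)], sign=-1
I_A²/I_B² = (28/495)/(3/110) = 56/27

56/27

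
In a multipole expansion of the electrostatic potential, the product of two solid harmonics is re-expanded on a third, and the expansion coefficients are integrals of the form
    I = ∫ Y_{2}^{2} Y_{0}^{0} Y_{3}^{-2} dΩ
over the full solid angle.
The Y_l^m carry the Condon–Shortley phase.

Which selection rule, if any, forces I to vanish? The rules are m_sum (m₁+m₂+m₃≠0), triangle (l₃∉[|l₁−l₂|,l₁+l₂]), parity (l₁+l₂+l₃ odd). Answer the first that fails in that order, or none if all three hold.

triangle

azimuthal sum: 2 + 0 − 2 = 0  ✓
2 ≤ 3 ≤ 2 (triangle on l)  ✗
L = 2 + 0 + 3 = 5 (odd)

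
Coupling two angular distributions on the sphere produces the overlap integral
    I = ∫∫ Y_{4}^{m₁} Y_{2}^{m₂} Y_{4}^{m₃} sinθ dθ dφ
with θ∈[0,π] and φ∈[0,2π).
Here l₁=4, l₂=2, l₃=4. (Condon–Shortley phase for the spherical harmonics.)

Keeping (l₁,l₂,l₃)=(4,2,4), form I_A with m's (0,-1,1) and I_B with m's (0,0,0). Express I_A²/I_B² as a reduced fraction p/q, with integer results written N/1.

3/40

Same 4,2,4: normalisation and zero-m 3j drop out of the ratio.
A: Δ: 2! 6! 2! / 11! → 1/13860; sum: t=0:+1/96 t=1:−1/72 = -1/288; 3j²(4 2 4; 0 -1 1) = Δ·Π!·Σ² = 1/462  (sign +1)
B: Δ: 2! 6! 2! / 11! → 1/13860; sum: t=0:+1/192 t=1:−1/36 t=2:+1/192 = -5/288; 3j²(4 2 4; 0 0 0) = Δ·Π!·Σ² = 20/693  (sign -1)
I_A²/I_B² = (1/462)/(20/693) = 3/40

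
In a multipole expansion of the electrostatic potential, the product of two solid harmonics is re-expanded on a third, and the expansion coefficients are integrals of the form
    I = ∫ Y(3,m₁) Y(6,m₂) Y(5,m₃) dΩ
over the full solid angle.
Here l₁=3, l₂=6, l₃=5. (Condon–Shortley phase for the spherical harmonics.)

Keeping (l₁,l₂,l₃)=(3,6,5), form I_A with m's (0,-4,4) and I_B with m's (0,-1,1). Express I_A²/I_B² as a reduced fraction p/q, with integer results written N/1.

Shared (l₁,l₂,l₃)=(3,6,5): N and (l;000)² cancel in I_A²/I_B².
A: Δ = 4!·2!·8!/15! = 1/675675; Racah Σ t=1..2: t=1:−1/60480 t=2:+1/161280 = -1/96768; ⇒ 3j(3 6 5; 0 -4 4)² = 15/1001, sgn +1
B: Δ = 4!·2!·8!/15! = 1/675675; Racah Σ t=1..3: t=1:−1/6912 t=2:+1/2880 t=3:−1/17280 = 1/6912; ⇒ 3j(3 6 5; 0 -1 1)² = 5/429, sgn +1
I_A²/I_B² = (15/1001)/(5/429) = 9/7

9/7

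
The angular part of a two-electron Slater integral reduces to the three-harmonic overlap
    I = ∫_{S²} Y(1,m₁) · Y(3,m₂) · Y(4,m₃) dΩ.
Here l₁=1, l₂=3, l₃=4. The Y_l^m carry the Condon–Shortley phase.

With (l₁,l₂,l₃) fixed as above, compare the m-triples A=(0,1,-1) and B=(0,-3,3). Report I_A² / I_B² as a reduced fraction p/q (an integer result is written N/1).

15/7

Shared (l₁,l₂,l₃)=(1,3,4): N and (l;000)² cancel in I_A²/I_B².
A: Δ = 0!·2!·6!/9! = 1/252; Racah Σ t=0..0: t=0:+1/48 = 1/48; ⇒ 3j(1 3 4; 0 1 -1)² = 5/84, sgn -1
B: Δ = 0!·2!·6!/9! = 1/252; Racah Σ t=0..0: t=0:+1/720 = 1/720; ⇒ 3j(1 3 4; 0 -3 3)² = 1/36, sgn -1
I_A²/I_B² = (5/84)/(1/36) = 15/7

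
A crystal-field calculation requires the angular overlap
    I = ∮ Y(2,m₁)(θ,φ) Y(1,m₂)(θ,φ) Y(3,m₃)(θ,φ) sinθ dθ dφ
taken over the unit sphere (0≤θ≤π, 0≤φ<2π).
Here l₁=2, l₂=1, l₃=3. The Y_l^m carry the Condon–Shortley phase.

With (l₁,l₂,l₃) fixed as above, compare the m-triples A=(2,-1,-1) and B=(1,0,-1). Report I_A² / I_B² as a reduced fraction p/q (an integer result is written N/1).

1/8

l's match ⇒ only the (l;m) 3-j factors differ between A and B.
A: triangle coeff Δ(2,1,3) = 1/105; Σ_t [0,0]: t=0:+1/48 = 1/48; (3j)²=1/105 [(2 1 3; 2 -1 -1)], sign=+1
B: triangle coeff Δ(2,1,3) = 1/105; Σ_t [0,0]: t=0:+1/6 = 1/6; (3j)²=8/105 [(2 1 3; 1 0 -1)], sign=+1
I_A²/I_B² = (1/105)/(8/105) = 1/8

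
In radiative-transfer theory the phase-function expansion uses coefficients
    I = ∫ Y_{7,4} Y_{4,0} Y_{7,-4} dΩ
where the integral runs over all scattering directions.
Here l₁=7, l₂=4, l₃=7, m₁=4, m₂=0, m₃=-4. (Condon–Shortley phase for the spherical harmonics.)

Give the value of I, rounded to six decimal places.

Rules hold: Σm=0, L=18 even, 3≤7≤11.
N = 15·9·15 = 2025
Δ = 4!·10!·4!/19! = 1/58198140
Racah Σ t=0..4: t=0:+1/17418240 t=1:−1/622080 t=2:+1/230400 t=3:−1/622080 t=4:+1/17418240 = 1/806400
⇒ 3j(7 4 7; 0 0 0)² = 2268/230945, sgn -1
Racah Σ t=0..3: t=0:+1/17418240 t=1:−1/2903040 t=2:+1/5806080 t=3:−1/130636800 = -1/8164800
⇒ 3j(7 4 7; 4 0 -4)² = 11264/1322685, sgn +1
4πI² = N·(3j₀)²·(3jₘ)² = 2985984/17631601
I = -1·√(0.169354/4π) = -0.11608950

-0.116089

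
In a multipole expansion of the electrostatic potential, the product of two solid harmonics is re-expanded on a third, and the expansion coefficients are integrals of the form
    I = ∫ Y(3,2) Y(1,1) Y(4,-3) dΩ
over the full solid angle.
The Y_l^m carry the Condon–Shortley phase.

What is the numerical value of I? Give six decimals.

-0.282095

Checks pass: Σm=0; 8 even; l₃=4∈[2,4].
(2·3+1)(2·1+1)(2·4+1) = 189
Δ: 0! 6! 2! / 9! → 1/252
sum: t=0:+1/36 = 1/36
3j²(3 1 4; 0 0 0) = Δ·Π!·Σ² = 4/63  (sign +1)
sum: t=0:+1/240 = 1/240
3j²(3 1 4; 2 1 -3) = Δ·Π!·Σ² = 1/12  (sign -1)
combine: 4πI² = 189·4/63·1/12 = 1/1
take √, sign -1: I = -0.28209479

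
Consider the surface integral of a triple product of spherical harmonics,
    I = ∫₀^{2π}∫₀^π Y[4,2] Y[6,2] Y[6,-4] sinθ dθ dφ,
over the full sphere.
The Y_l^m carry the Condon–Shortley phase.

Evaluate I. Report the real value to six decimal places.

Checks pass: Σm=0; 16 even; l₃=6∈[2,10].
(2·4+1)(2·6+1)(2·6+1) = 1521
Δ: 4! 4! 8! / 17! → 1/15315300
sum: t=0:+1/829440 t=1:−1/25920 t=2:+1/9216 t=3:−1/25920 t=4:+1/829440 = 7/207360
3j²(4 6 6; 0 0 0) = Δ·Π!·Σ² = 28/2431  (sign +1)
sum: t=0:+1/3870720 t=1:−1/181440 t=2:+1/138240 = 23/11612160
3j²(4 6 6; 2 2 -4) = Δ·Π!·Σ² = 529/204204  (sign +1)
combine: 4πI² = 1521·28/2431·529/204204 = 1587/34969
take √, sign +1: I = 0.06009550

0.060095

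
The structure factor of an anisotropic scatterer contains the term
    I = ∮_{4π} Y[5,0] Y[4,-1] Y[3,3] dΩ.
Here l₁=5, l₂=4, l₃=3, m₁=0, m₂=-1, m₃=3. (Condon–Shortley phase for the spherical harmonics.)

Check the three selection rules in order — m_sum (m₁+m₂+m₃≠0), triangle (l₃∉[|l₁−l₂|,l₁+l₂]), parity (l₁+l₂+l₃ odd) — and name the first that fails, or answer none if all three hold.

m₁+m₂+m₃ = 0 − 1 + 3 = 2  ✗
triangle: |5−4|=1 ≤ l₃=3 ≤ 5+4=9
parity: l₁+l₂+l₃ = 12 is even

m_sum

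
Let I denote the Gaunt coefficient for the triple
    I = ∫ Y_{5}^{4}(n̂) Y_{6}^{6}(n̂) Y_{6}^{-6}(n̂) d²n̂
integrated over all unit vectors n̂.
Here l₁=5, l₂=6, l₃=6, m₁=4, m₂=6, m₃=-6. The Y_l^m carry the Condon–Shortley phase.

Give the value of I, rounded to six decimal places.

Σmᵢ = 4 ≠ 0, so the φ-integral vanishes; I = 0

0.000000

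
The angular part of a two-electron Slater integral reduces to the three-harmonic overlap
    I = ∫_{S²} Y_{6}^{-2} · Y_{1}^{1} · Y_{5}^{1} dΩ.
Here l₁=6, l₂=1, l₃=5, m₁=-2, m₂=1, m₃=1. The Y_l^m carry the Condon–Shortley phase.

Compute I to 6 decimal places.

Checks pass: Σm=0; 12 even; l₃=5∈[5,7].
(2·6+1)(2·1+1)(2·5+1) = 429
Δ: 2! 10! 0! / 13! → 1/858
sum: t=1:−1/14400 = -1/14400
3j²(6 1 5; 0 0 0) = Δ·Π!·Σ² = 6/143  (sign +1)
sum: t=2:+1/34560 = 1/34560
3j²(6 1 5; -2 1 1) = Δ·Π!·Σ² = 14/429  (sign +1)
combine: 4πI² = 429·6/143·14/429 = 84/143
take √, sign +1: I = 0.21620548

0.216205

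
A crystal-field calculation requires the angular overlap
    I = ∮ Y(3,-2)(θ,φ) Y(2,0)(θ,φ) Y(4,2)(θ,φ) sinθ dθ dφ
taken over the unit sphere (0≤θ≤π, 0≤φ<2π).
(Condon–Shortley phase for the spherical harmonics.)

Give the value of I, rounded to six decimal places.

L=9 odd ⇒ parity kills the (l;000) factor ⇒ I = 0

0.000000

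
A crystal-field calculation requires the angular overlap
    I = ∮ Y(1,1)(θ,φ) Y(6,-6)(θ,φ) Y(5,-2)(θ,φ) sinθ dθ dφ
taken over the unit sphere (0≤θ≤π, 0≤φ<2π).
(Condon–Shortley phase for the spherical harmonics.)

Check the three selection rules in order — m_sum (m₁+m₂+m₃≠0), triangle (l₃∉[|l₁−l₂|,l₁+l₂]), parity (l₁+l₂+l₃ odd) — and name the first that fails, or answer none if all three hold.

m_sum

Σmᵢ = -7  ✗
l₃∈[|l₁−l₂|,l₁+l₂]=[5,7], have l₃=5
Σlᵢ = 12 ⇒ even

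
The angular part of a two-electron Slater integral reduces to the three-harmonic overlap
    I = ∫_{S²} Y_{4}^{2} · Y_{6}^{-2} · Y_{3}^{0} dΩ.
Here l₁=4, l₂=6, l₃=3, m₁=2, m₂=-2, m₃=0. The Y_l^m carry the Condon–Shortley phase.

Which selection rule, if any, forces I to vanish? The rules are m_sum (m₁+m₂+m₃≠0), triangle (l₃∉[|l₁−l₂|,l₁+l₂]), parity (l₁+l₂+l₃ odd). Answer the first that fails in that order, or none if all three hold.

parity

azimuthal sum: 2 − 2 + 0 = 0  ✓
2 ≤ 3 ≤ 10 (triangle on l)  ✓
L = 4 + 6 + 3 = 13 (odd)  ✗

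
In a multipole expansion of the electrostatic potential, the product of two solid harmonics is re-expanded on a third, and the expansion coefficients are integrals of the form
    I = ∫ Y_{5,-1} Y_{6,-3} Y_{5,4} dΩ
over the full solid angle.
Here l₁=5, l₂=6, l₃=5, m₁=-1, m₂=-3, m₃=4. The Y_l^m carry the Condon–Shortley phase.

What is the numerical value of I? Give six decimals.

-0.020582

Rules hold: Σm=0, L=16 even, 1≤5≤11.
N = 11·13·11 = 1573
Δ = 6!·4!·6!/17! = 1/28588560
Racah Σ t=1..5: t=1:−1/345600 t=2:+1/13824 t=3:−1/5184 t=4:+1/13824 t=5:−1/345600 = -7/129600
⇒ 3j(5 6 5; 0 0 0)² = 80/7293, sgn +1
Racah Σ t=2..3: t=2:+1/138240 t=3:−1/155520 = 1/1244160
⇒ 3j(5 6 5; -1 -3 4)² = 3/9724, sgn -1
4πI² = N·(3j₀)²·(3jₘ)² = 20/3757
I = -1·√(0.0053234/4π) = -0.02058209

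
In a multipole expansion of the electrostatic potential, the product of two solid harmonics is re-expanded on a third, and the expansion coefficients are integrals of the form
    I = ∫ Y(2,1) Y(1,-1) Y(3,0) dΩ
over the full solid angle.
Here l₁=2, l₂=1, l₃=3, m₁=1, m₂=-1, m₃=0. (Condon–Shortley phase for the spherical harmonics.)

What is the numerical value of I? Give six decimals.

Checks pass: Σm=0; 6 even; l₃=3∈[1,3].
(2·2+1)(2·1+1)(2·3+1) = 105
Δ: 0! 4! 2! / 7! → 1/105
sum: t=0:+1/4 = 1/4
3j²(2 1 3; 0 0 0) = Δ·Π!·Σ² = 3/35  (sign -1)
sum: t=0:+1/12 = 1/12
3j²(2 1 3; 1 -1 0) = Δ·Π!·Σ² = 1/35  (sign -1)
combine: 4πI² = 105·3/35·1/35 = 9/35
take √, sign +1: I = 0.14304817

0.143048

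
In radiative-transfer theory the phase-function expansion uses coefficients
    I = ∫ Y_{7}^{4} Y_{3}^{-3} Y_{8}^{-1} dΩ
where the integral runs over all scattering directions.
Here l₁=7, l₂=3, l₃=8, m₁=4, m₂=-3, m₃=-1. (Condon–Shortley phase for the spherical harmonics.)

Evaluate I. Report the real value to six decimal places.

m-sum 0 ✓  L=18 even ✓  4≤8≤10 ✓
Π(2lᵢ+1) = 15×7×17 = 1785
triangle coeff Δ(7,3,8) = 1/5290740
Σ_t [0,2]: t=0:+1/7257600 t=1:−1/2073600 t=2:+1/7257600 = -1/4838400
(3j)²=252/20995 [(7 3 8; 0 0 0)], sign=-1
Σ_t [0,0]: t=0:+1/104509440 = 1/104509440
(3j)²=275/50388 [(7 3 8; 4 -3 -1)], sign=-1
⇒ 4πI² = 121275/1037153
I = (+1)√(121275/1037153/(4π)) = 0.09646267

0.096463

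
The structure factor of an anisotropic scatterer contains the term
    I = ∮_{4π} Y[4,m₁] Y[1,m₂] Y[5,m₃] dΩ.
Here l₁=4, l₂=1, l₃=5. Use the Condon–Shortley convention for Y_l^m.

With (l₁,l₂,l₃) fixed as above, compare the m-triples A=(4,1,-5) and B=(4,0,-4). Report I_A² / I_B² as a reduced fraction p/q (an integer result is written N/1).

5/1

l's match ⇒ only the (l;m) 3-j factors differ between A and B.
A: triangle coeff Δ(4,1,5) = 1/495; Σ_t [0,0]: t=0:+1/80640 = 1/80640; (3j)²=1/11 [(4 1 5; 4 1 -5)], sign=+1
B: triangle coeff Δ(4,1,5) = 1/495; Σ_t [0,0]: t=0:+1/40320 = 1/40320; (3j)²=1/55 [(4 1 5; 4 0 -4)], sign=-1
I_A²/I_B² = (1/11)/(1/55) = 5/1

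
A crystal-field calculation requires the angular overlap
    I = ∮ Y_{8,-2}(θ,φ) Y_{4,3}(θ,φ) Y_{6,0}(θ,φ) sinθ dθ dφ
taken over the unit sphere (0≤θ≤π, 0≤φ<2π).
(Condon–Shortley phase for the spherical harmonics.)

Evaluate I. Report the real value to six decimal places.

0.000000

m-sum = -2 + 3 + 0 = 1 ≠ 0 ⇒ I = 0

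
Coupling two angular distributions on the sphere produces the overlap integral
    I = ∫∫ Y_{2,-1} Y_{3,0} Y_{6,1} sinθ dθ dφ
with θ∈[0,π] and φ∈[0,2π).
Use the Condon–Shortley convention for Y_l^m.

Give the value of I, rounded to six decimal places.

l₃=6 ∉ [1,5] — triangle fails ⇒ I = 0

0.000000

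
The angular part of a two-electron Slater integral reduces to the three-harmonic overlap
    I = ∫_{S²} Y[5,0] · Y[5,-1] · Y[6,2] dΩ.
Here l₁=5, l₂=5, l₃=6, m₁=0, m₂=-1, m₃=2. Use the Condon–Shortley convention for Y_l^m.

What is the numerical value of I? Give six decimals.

Σmᵢ = 1 ≠ 0, so the φ-integral vanishes; I = 0

0.000000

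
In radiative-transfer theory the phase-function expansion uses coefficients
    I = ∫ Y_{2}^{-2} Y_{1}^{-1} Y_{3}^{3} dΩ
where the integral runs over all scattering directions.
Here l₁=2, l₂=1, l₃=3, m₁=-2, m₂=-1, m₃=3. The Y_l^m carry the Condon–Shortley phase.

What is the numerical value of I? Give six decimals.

-0.319865

m-sum 0 ✓  L=6 even ✓  1≤3≤3 ✓
Π(2lᵢ+1) = 5×3×7 = 105
triangle coeff Δ(2,1,3) = 1/105
Σ_t [0,0]: t=0:+1/4 = 1/4
(3j)²=3/35 [(2 1 3; 0 0 0)], sign=-1
Σ_t [0,0]: t=0:+1/48 = 1/48
(3j)²=1/7 [(2 1 3; -2 -1 3)], sign=+1
⇒ 4πI² = 9/7
I = (-1)√(9/7/(4π)) = -0.31986543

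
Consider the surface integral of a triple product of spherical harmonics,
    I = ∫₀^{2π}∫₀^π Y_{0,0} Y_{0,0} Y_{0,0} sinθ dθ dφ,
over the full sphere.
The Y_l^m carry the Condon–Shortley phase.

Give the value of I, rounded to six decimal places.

0.282095

Checks pass: Σm=0; 0 even; l₃=0∈[0,0].
(2·0+1)(2·0+1)(2·0+1) = 1
Δ: 0! 0! 0! / 1! → 1/1
sum: t=0:+1/1 = 1/1
3j²(0 0 0; 0 0 0) = Δ·Π!·Σ² = 1/1  (sign +1)
(m-triple is (0,0,0) — same symbol as above.)
combine: 4πI² = 1·1·1 = 1/1
take √, sign +1: I = 0.28209479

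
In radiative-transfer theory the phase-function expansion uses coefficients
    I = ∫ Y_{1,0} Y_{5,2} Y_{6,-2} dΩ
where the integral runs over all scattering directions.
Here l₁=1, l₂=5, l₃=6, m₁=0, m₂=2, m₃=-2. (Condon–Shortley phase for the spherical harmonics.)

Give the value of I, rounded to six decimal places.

0.231133

Checks pass: Σm=0; 12 even; l₃=6∈[4,6].
(2·1+1)(2·5+1)(2·6+1) = 429
Δ: 0! 2! 10! / 13! → 1/858
sum: t=0:+1/14400 = 1/14400
3j²(1 5 6; 0 0 0) = Δ·Π!·Σ² = 6/143  (sign +1)
sum: t=0:+1/30240 = 1/30240
3j²(1 5 6; 0 2 -2) = Δ·Π!·Σ² = 16/429  (sign +1)
combine: 4πI² = 429·6/143·16/429 = 96/143
take √, sign +1: I = 0.23113338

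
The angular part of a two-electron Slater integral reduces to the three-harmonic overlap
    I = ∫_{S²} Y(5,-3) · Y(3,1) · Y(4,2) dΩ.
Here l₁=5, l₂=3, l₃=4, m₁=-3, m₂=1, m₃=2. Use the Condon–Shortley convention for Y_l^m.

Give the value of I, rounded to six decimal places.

Checks pass: Σm=0; 12 even; l₃=4∈[2,8].
(2·5+1)(2·3+1)(2·4+1) = 693
Δ: 4! 6! 2! / 13! → 1/180180
sum: t=1:−1/576 t=2:+1/144 t=3:−1/576 = 1/288
3j²(5 3 4; 0 0 0) = Δ·Π!·Σ² = 20/1001  (sign +1)
sum: t=2:+1/5760 t=3:−1/720 t=4:+1/2304 = -1/1280
3j²(5 3 4; -3 1 2) = Δ·Π!·Σ² = 27/1430  (sign -1)
combine: 4πI² = 693·20/1001·27/1430 = 486/1859
take √, sign -1: I = -0.14423595

-0.144236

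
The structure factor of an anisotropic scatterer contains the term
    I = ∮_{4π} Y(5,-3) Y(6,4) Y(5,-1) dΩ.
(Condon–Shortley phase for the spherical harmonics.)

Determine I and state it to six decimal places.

m-sum 0 ✓  L=16 even ✓  1≤5≤11 ✓
Π(2lᵢ+1) = 11×13×11 = 1573
triangle coeff Δ(5,6,5) = 1/28588560
Σ_t [1,5]: t=1:−1/345600 t=2:+1/13824 t=3:−1/5184 t=4:+1/13824 t=5:−1/345600 = -7/129600
(3j)²=80/7293 [(5 6 5; 0 0 0)], sign=+1
Σ_t [4,6]: t=4:+1/829440 t=5:−1/86400 t=6:+1/138240 = -13/4147200
(3j)²=13/3740 [(5 6 5; -3 4 -1)], sign=-1
⇒ 4πI² = 52/867
I = (-1)√(52/867/(4π)) = -0.06908555

-0.069086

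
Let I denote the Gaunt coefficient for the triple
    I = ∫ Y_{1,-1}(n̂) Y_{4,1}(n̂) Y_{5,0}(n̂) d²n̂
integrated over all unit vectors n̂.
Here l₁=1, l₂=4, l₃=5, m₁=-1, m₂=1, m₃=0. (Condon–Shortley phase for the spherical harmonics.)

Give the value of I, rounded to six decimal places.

Checks pass: Σm=0; 10 even; l₃=5∈[3,5].
(2·1+1)(2·4+1)(2·5+1) = 297
Δ: 0! 2! 8! / 11! → 1/495
sum: t=0:+1/576 = 1/576
3j²(1 4 5; 0 0 0) = Δ·Π!·Σ² = 5/99  (sign -1)
sum: t=0:+1/1440 = 1/1440
3j²(1 4 5; -1 1 0) = Δ·Π!·Σ² = 2/99  (sign -1)
combine: 4πI² = 297·5/99·2/99 = 10/33
take √, sign +1: I = 0.15528807

0.155288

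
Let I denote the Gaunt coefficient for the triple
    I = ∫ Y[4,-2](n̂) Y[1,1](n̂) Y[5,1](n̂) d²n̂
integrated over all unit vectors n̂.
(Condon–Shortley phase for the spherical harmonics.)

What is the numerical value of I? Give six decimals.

-0.120286

m-sum 0 ✓  L=10 even ✓  3≤5≤5 ✓
Π(2lᵢ+1) = 9×3×11 = 297
triangle coeff Δ(4,1,5) = 1/495
Σ_t [0,0]: t=0:+1/576 = 1/576
(3j)²=5/99 [(4 1 5; 0 0 0)], sign=-1
Σ_t [0,0]: t=0:+1/2880 = 1/2880
(3j)²=2/165 [(4 1 5; -2 1 1)], sign=+1
⇒ 4πI² = 2/11
I = (-1)√(2/11/(4π)) = -0.12028562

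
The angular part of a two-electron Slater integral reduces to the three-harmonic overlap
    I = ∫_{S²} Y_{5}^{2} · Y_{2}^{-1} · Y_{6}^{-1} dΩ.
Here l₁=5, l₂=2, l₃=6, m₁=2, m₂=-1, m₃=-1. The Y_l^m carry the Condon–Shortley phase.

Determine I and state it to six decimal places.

0.000000

l₁+l₂+l₃=13 is odd: 3j(l;000)=0 ⇒ I=0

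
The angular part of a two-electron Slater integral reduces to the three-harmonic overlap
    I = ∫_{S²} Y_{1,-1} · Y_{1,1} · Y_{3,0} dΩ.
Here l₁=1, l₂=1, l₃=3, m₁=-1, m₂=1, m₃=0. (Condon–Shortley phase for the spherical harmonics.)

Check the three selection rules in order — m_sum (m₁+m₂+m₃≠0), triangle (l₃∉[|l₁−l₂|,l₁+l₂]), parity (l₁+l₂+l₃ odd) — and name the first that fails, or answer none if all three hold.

Σmᵢ = 0  ✓
l₃∈[|l₁−l₂|,l₁+l₂]=[0,2], have l₃=3  ✗
Σlᵢ = 5 ⇒ odd

triangle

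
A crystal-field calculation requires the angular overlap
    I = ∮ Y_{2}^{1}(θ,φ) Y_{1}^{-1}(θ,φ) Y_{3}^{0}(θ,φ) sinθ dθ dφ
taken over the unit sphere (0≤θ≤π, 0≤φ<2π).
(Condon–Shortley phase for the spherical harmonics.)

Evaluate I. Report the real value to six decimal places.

m-sum 0 ✓  L=6 even ✓  1≤3≤3 ✓
Π(2lᵢ+1) = 5×3×7 = 105
triangle coeff Δ(2,1,3) = 1/105
Σ_t [0,0]: t=0:+1/4 = 1/4
(3j)²=3/35 [(2 1 3; 0 0 0)], sign=-1
Σ_t [0,0]: t=0:+1/12 = 1/12
(3j)²=1/35 [(2 1 3; 1 -1 0)], sign=-1
⇒ 4πI² = 9/35
I = (+1)√(9/35/(4π)) = 0.14304817

0.143048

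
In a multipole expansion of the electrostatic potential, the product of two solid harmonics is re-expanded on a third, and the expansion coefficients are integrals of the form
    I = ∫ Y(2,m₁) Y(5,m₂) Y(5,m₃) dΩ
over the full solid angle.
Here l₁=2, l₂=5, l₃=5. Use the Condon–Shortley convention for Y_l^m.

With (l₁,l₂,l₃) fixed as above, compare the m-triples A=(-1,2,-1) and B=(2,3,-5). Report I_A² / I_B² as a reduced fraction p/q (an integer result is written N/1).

7/5

Same 2,5,5: normalisation and zero-m 3j drop out of the ratio.
A: Δ: 2! 2! 8! / 13! → 1/38610; sum: t=1:−1/2880 t=2:+1/1440 = 1/2880; 3j²(2 5 5; -1 2 -1) = Δ·Π!·Σ² = 7/715  (sign +1)
B: Δ: 2! 2! 8! / 13! → 1/38610; sum: t=0:+1/161280 = 1/161280; 3j²(2 5 5; 2 3 -5) = Δ·Π!·Σ² = 1/143  (sign +1)
I_A²/I_B² = (7/715)/(1/143) = 7/5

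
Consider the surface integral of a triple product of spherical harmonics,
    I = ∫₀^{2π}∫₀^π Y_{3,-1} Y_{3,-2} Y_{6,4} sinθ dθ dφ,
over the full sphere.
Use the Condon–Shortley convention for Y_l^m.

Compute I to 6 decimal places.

0.000000

-1 − 2 + 4 = 1 ≠ 0: azimuthal integral kills it; I = 0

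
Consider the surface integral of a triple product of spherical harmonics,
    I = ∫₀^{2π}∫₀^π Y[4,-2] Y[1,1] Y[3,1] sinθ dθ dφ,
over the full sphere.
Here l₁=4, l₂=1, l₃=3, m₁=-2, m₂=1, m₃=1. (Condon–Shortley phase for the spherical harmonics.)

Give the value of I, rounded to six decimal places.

Rules hold: Σm=0, L=8 even, 3≤3≤5.
N = 9·3·7 = 189
Δ = 2!·6!·0!/9! = 1/252
Racah Σ t=1..1: t=1:−1/36 = -1/36
⇒ 3j(4 1 3; 0 0 0)² = 4/63, sgn +1
Racah Σ t=2..2: t=2:+1/96 = 1/96
⇒ 3j(4 1 3; -2 1 1)² = 5/84, sgn +1
4πI² = N·(3j₀)²·(3jₘ)² = 5/7
I = +1·√(0.714286/4π) = 0.23841361

0.238414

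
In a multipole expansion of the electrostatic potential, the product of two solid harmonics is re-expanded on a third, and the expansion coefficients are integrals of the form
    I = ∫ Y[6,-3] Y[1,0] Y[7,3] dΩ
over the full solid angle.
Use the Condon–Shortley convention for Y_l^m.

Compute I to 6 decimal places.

Checks pass: Σm=0; 14 even; l₃=7∈[5,7].
(2·6+1)(2·1+1)(2·7+1) = 585
Δ: 0! 12! 2! / 15! → 1/1365
sum: t=0:+1/518400 = 1/518400
3j²(6 1 7; 0 0 0) = Δ·Π!·Σ² = 7/195  (sign -1)
sum: t=0:+1/2177280 = 1/2177280
3j²(6 1 7; -3 0 3) = Δ·Π!·Σ² = 8/273  (sign +1)
combine: 4πI² = 585·7/195·8/273 = 8/13
take √, sign -1: I = -0.22129336

-0.221293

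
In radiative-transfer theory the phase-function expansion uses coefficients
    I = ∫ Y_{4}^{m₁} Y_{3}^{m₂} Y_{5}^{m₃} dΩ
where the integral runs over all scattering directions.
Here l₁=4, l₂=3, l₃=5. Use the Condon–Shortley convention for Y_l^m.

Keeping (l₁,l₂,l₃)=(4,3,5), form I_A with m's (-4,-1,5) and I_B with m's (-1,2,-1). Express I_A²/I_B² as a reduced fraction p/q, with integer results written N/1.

Shared (l₁,l₂,l₃)=(4,3,5): N and (l;000)² cancel in I_A²/I_B².
A: Δ = 2!·6!·4!/13! = 1/180180; Racah Σ t=2..2: t=2:+1/34560 = 1/34560; ⇒ 3j(4 3 5; -4 -1 5)² = 14/429, sgn +1
B: Δ = 2!·6!·4!/13! = 1/180180; Racah Σ t=1..2: t=1:−1/1152 t=2:+1/432 = 5/3456; ⇒ 3j(4 3 5; -1 2 -1)² = 625/36036, sgn +1
I_A²/I_B² = (14/429)/(625/36036) = 1176/625

1176/625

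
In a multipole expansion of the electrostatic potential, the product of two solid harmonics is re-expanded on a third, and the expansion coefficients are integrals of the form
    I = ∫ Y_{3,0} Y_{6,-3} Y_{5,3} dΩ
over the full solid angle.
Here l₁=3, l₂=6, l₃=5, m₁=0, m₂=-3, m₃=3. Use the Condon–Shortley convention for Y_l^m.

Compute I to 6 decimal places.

0.036034

Checks pass: Σm=0; 14 even; l₃=5∈[3,9].
(2·3+1)(2·6+1)(2·5+1) = 1001
Δ: 4! 2! 8! / 15! → 1/675675
sum: t=1:−1/8640 t=2:+1/2304 t=3:−1/8640 = 7/34560
3j²(3 6 5; 0 0 0) = Δ·Π!·Σ² = 7/429  (sign -1)
sum: t=1:−1/17280 t=2:+1/20160 t=3:−1/483840 = -1/96768
3j²(3 6 5; 0 -3 3) = Δ·Π!·Σ² = 1/1001  (sign -1)
combine: 4πI² = 1001·7/429·1/1001 = 7/429
take √, sign +1: I = 0.03603425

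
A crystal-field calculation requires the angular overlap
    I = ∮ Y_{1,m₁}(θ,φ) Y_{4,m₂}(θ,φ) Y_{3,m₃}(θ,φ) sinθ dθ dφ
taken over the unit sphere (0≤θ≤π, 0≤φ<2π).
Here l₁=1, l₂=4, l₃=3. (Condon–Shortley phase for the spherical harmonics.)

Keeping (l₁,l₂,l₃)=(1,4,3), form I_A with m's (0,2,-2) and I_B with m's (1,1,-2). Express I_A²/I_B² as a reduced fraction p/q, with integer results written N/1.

4/1

Same 1,4,3: normalisation and zero-m 3j drop out of the ratio.
A: Δ: 2! 0! 6! / 9! → 1/252; sum: t=1:−1/120 = -1/120; 3j²(1 4 3; 0 2 -2) = Δ·Π!·Σ² = 1/21  (sign +1)
B: Δ: 2! 0! 6! / 9! → 1/252; sum: t=0:+1/240 = 1/240; 3j²(1 4 3; 1 1 -2) = Δ·Π!·Σ² = 1/84  (sign -1)
I_A²/I_B² = (1/21)/(1/84) = 4/1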